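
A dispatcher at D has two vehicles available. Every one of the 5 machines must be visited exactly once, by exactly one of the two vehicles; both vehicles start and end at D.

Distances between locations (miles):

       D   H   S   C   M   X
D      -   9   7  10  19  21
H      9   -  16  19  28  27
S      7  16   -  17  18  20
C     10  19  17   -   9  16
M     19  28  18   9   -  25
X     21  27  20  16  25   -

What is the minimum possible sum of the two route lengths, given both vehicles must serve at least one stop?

There are 2^4 − 1 = 15 ways to divide the 5 stops into two non-empty groups. For each, the best each vehicle can do is its own shortest tour through its group:
  {H} + {S, C, M, X}: 18 + 71 = 89
  {S} + {H, C, M, X}: 14 + 80 = 94
  {H, S} + {C, M, X}: 32 + 65 = 97
  {C} + {H, S, M, X}: 20 + 86 = 106
  {H, C} + {S, M, X}: 38 + 71 = 109
  {S, C} + {H, M, X}: 34 + 80 = 114
  … (15 splits in total)
Best: vehicle 1 D → H → D = 18; vehicle 2 D → S → M → C → X → D = 71; combined 89.

89 miles — the smallest possible combined total.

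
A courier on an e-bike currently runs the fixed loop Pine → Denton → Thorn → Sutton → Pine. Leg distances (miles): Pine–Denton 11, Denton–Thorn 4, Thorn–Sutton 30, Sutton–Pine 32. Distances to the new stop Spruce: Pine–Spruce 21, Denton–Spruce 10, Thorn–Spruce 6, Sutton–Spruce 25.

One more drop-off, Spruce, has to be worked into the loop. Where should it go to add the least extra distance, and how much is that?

Insertion cost between consecutive stops i–j is d(i,Spruce) + d(Spruce,j) − d(i,j):
  between Pine and Denton: 21 + 10 − 11 = 20
  between Denton and Thorn: 10 + 6 − 4 = 12
  between Thorn and Sutton: 6 + 25 − 30 = 1
  between Sutton and Pine: 25 + 21 − 32 = 14
Cheapest insertion is between Thorn and Sutton, adding 1.
New total = 77 + 1 = 78.

Adding 1 miles by placing Spruce on the Thorn–Sutton leg.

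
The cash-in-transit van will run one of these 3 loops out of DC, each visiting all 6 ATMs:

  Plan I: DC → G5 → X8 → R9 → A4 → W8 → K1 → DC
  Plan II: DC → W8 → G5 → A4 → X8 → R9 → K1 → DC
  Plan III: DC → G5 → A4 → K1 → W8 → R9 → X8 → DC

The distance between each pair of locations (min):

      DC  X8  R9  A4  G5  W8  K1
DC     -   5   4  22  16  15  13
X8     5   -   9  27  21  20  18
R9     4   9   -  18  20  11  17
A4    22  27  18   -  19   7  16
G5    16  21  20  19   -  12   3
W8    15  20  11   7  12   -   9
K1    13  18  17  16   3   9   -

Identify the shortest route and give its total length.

85 min — Plan III is the shortest.

Plan I: 16 + 21 + 9 + 18 + 7 + 9 + 13 = 93
Plan II: 15 + 12 + 19 + 27 + 9 + 17 + 13 = 112
Plan III: 16 + 19 + 16 + 9 + 11 + 9 + 5 = 85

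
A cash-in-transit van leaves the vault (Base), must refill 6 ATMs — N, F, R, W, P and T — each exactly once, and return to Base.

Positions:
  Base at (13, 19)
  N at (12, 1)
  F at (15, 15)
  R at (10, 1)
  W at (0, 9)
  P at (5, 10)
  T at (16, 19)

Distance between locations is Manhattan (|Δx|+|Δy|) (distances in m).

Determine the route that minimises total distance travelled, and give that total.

Minimum total distance: 68 m.

With 6 stops there are 6!/2 = 360 distinct round trips (a route and its reverse cost the same).
Base - N - F - R - W - P - T - Base: 19+17+19+18+6+20+3 = 102
Base - N - F - R - W - T - P - Base: 19+17+19+18+26+20+17 = 136
Base - N - F - R - P - W - T - Base: 19+17+19+14+6+26+3 = 104
Base - N - F - R - P - T - W - Base: 19+17+19+14+20+26+23 = 138
Base - N - F - R - T - W - P - Base: 19+17+19+24+26+6+17 = 128
Base - N - F - R - T - P - W - Base: 19+17+19+24+20+6+23 = 128
Base - N - F - W - R - P - T - Base: 19+17+21+18+14+20+3 = 112
Base - N - F - W - R - T - P - Base: 19+17+21+18+24+20+17 = 136
… (352 more)
Base - N - R - W - P - F - T - Base: 19+2+18+6+15+5+3 = 68  ← best
The minimum is 68.
One optimal route: Base → N → R → W → P → F → T → Base (or its reverse).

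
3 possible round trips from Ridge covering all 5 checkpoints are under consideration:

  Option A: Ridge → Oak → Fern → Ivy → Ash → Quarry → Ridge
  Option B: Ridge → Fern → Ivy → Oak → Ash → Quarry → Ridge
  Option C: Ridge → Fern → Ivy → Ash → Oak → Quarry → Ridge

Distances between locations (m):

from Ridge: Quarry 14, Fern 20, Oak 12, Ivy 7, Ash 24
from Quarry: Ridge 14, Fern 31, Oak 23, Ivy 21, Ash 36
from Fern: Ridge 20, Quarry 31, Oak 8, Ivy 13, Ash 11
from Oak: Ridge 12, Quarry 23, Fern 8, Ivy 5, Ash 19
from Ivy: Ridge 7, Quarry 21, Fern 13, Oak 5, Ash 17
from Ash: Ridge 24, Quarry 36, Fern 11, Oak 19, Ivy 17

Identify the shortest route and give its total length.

Shortest is Option A, total 100 m.

Option A: 12 + 8 + 13 + 17 + 36 + 14 = 100
Option B: 20 + 13 + 5 + 19 + 36 + 14 = 107
Option C: 20 + 13 + 17 + 19 + 23 + 14 = 106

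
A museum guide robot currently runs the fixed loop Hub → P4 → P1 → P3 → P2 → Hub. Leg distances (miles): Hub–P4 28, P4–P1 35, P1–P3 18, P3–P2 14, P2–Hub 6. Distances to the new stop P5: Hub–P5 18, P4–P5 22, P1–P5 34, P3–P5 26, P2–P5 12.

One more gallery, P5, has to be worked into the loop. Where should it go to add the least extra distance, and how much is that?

Adding 12 miles by placing P5 on the Hub–P4 leg.

Insertion cost between consecutive stops i–j is d(i,P5) + d(P5,j) − d(i,j):
  between Hub and P4: 18 + 22 − 28 = 12
  between P4 and P1: 22 + 34 − 35 = 21
  between P1 and P3: 34 + 26 − 18 = 42
  between P3 and P2: 26 + 12 − 14 = 24
  between P2 and Hub: 12 + 18 − 6 = 24
Cheapest insertion is between Hub and P4, adding 12.
New total = 101 + 12 = 113.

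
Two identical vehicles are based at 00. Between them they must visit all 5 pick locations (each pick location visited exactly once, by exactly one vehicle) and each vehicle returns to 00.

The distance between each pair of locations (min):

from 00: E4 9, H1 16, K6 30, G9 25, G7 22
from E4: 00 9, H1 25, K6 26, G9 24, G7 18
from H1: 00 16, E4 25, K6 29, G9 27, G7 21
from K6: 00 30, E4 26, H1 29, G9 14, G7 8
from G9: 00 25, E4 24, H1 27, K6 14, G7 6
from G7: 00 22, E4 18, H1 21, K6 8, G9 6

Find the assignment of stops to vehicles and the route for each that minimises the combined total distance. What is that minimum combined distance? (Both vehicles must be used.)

Minimum combined distance: 102 min.

Check every non-empty split of the stops between the two vehicles; for each half take its own optimal tour:
  {E4} + {H1, K6, G9, G7}: 18 + 84 = 102
  {H1} + {E4, K6, G9, G7}: 32 + 74 = 106
  {E4, H1} + {K6, G9, G7}: 50 + 69 = 119
  {K6} + {E4, H1, G9, G7}: 60 + 76 = 136
  {E4, K6} + {H1, G9, G7}: 65 + 68 = 133
  {H1, K6} + {E4, G9, G7}: 75 + 58 = 133
  … (15 splits in total)
Best: vehicle 1 00 → E4 → 00 = 18; vehicle 2 00 → H1 → K6 → G7 → G9 → 00 = 84; combined 102.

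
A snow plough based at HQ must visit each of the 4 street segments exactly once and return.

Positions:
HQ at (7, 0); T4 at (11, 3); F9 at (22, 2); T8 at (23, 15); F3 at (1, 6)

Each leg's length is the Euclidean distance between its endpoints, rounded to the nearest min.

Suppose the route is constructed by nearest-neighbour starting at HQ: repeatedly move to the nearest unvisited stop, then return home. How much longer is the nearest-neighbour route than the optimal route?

HQ: T4=5, F3=8, F9=15, T8=22 ⇒ T4
T4: F3=10, F9=11, T8=17 ⇒ F3
F3: F9=21, T8=24 ⇒ F9
F9: T8=13 ⇒ T8
NN route HQ → T4 → F3 → F9 → T8 → HQ costs 71.
Optimal: HQ → T4 → F9 → T8 → F3 → HQ costs 61 (by enumerating all 12 distinct tours).
Excess = 71 − 61 = 10.

Excess over optimum: 10 min.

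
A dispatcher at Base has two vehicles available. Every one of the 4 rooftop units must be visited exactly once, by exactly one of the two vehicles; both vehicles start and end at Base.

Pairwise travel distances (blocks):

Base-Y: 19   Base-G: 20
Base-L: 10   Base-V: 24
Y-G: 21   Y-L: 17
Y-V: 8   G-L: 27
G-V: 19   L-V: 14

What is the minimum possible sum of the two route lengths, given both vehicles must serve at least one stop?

There are 2^3 − 1 = 7 ways to divide the 4 stops into two non-empty groups. For each, the best each vehicle can do is its own shortest tour through its group:
  {Y} + {G, L, V}: 38 + 63 = 101
  {G} + {Y, L, V}: 40 + 51 = 91
  {Y, G} + {L, V}: 60 + 48 = 108
  {L} + {Y, G, V}: 20 + 66 = 86
  {Y, L} + {G, V}: 46 + 63 = 109
  {G, L} + {Y, V}: 57 + 51 = 108
  … (7 splits in total)
Best: vehicle 1 Base → L → Base = 20; vehicle 2 Base → Y → V → G → Base = 66; combined 86.

86 blocks — the smallest possible combined total.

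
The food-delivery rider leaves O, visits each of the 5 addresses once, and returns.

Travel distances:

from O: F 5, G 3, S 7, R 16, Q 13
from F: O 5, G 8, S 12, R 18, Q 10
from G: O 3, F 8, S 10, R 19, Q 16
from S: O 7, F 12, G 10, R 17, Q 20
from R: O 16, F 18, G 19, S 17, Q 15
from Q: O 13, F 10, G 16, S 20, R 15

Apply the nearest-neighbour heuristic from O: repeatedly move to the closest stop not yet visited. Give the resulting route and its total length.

From O: distances to unvisited — G=3, F=5, S=7, Q=13, R=16. Nearest is G (3).
From G: distances to unvisited — F=8, S=10, Q=16, R=19. Nearest is F (8).
From F: distances to unvisited — Q=10, S=12, R=18. Nearest is Q (10).
From Q: distances to unvisited — R=15, S=20. Nearest is R (15).
From R: distances to unvisited — S=17. Nearest is S (17).
Return S→O: 7.
Total = 3 + 8 + 10 + 15 + 17 + 7 = 60.

Nearest-neighbour total = 60; route O → G → F → Q → R → S → O.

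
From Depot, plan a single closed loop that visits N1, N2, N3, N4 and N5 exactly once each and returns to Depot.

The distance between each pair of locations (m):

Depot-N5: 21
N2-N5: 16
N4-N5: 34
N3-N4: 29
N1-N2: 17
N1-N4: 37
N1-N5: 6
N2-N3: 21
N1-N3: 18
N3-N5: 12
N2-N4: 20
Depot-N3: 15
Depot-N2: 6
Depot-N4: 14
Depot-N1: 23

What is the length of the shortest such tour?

84 m — the shortest possible round trip.

There are 60 distinct closed tours to check (reversals are equivalent).
Depot → N1 → N2 → N3 → N4 → N5 → Depot: 23+17+21+29+34+21 = 145
Depot → N1 → N2 → N3 → N5 → N4 → Depot: 23+17+21+12+34+14 = 121
Depot → N1 → N2 → N4 → N3 → N5 → Depot: 23+17+20+29+12+21 = 122
Depot → N1 → N2 → N4 → N5 → N3 → Depot: 23+17+20+34+12+15 = 121
Depot → N1 → N2 → N5 → N3 → N4 → Depot: 23+17+16+12+29+14 = 111
Depot → N1 → N2 → N5 → N4 → N3 → Depot: 23+17+16+34+29+15 = 134
Depot → N1 → N3 → N2 → N4 → N5 → Depot: 23+18+21+20+34+21 = 137
Depot → N1 → N3 → N2 → N5 → N4 → Depot: 23+18+21+16+34+14 = 126
Depot → N1 → N3 → N4 → N2 → N5 → Depot: 23+18+29+20+16+21 = 127
Depot → N1 → N3 → N4 → N5 → N2 → Depot: 23+18+29+34+16+6 = 126
Depot → N1 → N3 → N5 → N2 → N4 → Depot: 23+18+12+16+20+14 = 103
Depot → N1 → N3 → N5 → N4 → N2 → Depot: 23+18+12+34+20+6 = 113
Depot → N1 → N4 → N2 → N3 → N5 → Depot: 23+37+20+21+12+21 = 134
Depot → N1 → N4 → N2 → N5 → N3 → Depot: 23+37+20+16+12+15 = 123
… (46 more)
Depot → N2 → N1 → N5 → N3 → N4 → Depot: 6+17+6+12+29+14 = 84  ← best
The minimum is 84.
One optimal route: Depot → N2 → N1 → N5 → N3 → N4 → Depot (or its reverse).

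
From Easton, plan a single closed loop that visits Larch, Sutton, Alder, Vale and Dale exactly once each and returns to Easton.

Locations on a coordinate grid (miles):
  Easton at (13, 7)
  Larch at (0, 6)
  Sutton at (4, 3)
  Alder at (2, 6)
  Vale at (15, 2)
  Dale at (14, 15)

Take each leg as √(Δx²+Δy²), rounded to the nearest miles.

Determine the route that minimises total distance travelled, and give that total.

With 5 stops there are 5!/2 = 60 distinct round trips (a route and its reverse cost the same).
Easton → Larch → Sutton → Alder → Vale → Dale → Easton: 13+5+4+14+13+8 = 57
Easton → Larch → Sutton → Alder → Dale → Vale → Easton: 13+5+4+15+13+5 = 55
Easton → Larch → Sutton → Vale → Alder → Dale → Easton: 13+5+11+14+15+8 = 66
Easton → Larch → Sutton → Vale → Dale → Alder → Easton: 13+5+11+13+15+11 = 68
Easton → Larch → Sutton → Dale → Alder → Vale → Easton: 13+5+16+15+14+5 = 68
Easton → Larch → Sutton → Dale → Vale → Alder → Easton: 13+5+16+13+14+11 = 72
Easton → Larch → Alder → Sutton → Vale → Dale → Easton: 13+2+4+11+13+8 = 51
Easton → Larch → Alder → Sutton → Dale → Vale → Easton: 13+2+4+16+13+5 = 53
Easton → Larch → Alder → Vale → Sutton → Dale → Easton: 13+2+14+11+16+8 = 64
Easton → Larch → Alder → Vale → Dale → Sutton → Easton: 13+2+14+13+16+10 = 68
Easton → Larch → Alder → Dale → Sutton → Vale → Easton: 13+2+15+16+11+5 = 62
Easton → Larch → Alder → Dale → Vale → Sutton → Easton: 13+2+15+13+11+10 = 64
Easton → Larch → Vale → Sutton → Alder → Dale → Easton: 13+16+11+4+15+8 = 67
Easton → Larch → Vale → Sutton → Dale → Alder → Easton: 13+16+11+16+15+11 = 82
… (46 more)
Easton → Vale → Sutton → Larch → Alder → Dale → Easton: 5+11+5+2+15+8 = 46  ← best
The minimum is 46.
One optimal route: Easton → Vale → Sutton → Larch → Alder → Dale → Easton (or its reverse).

Shortest round trip = 46 miles.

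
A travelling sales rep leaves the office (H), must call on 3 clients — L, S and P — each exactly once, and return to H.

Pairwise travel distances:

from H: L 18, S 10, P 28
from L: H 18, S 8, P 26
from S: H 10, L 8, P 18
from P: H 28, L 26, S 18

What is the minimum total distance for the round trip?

Minimum total distance: 72.

With 3 stops there are 3!/2 = 3 distinct round trips (a route and its reverse cost the same).
H → L → S → P → H: 18+8+18+28 = 72
H → L → P → S → H: 18+26+18+10 = 72
H → S → L → P → H: 10+8+26+28 = 72
The minimum is 72.
One optimal route: H → L → S → P → H (or its reverse).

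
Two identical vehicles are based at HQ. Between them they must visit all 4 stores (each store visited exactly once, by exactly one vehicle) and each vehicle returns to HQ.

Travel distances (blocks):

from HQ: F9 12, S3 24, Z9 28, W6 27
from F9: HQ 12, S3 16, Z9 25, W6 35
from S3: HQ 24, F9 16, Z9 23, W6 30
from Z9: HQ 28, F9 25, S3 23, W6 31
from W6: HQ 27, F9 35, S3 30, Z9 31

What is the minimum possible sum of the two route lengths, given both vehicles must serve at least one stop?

129 blocks — the smallest possible combined total.

Check every non-empty split of the stops between the two vehicles; for each half take its own optimal tour:
  {F9} + {S3, Z9, W6}: 24 + 105 = 129
  {S3} + {F9, Z9, W6}: 48 + 95 = 143
  {F9, S3} + {Z9, W6}: 52 + 86 = 138
  {Z9} + {F9, S3, W6}: 56 + 85 = 141
  {F9, Z9} + {S3, W6}: 65 + 81 = 146
  {S3, Z9} + {F9, W6}: 75 + 74 = 149
  … (7 splits in total)
Best: vehicle 1 HQ → F9 → HQ = 24; vehicle 2 HQ → S3 → Z9 → W6 → HQ = 105; combined 129.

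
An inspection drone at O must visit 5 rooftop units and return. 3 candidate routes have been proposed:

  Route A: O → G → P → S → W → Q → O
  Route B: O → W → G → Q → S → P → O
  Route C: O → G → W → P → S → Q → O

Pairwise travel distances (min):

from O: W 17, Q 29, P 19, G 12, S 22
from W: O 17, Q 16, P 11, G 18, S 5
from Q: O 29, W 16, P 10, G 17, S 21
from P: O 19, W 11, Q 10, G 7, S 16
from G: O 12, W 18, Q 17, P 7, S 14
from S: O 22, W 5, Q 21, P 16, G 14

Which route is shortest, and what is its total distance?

Route A: 12 + 7 + 16 + 5 + 16 + 29 = 85
Route B: 17 + 18 + 17 + 21 + 16 + 19 = 108
Route C: 12 + 18 + 11 + 16 + 21 + 29 = 107

85 min — Route A is the shortest.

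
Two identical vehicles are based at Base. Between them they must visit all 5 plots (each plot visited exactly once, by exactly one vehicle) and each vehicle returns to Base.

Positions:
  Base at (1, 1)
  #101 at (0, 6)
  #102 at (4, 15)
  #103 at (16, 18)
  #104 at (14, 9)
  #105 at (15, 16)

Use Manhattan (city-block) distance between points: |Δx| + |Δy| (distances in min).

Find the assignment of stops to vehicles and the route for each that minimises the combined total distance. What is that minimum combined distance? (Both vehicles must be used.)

Minimum combined distance: 76 min.

Check every non-empty split of the stops between the two vehicles; for each half take its own optimal tour:
  {#101} + {#102, #103, #104, #105}: 12 + 64 = 76
  {#102} + {#101, #103, #104, #105}: 34 + 66 = 100
  {#101, #102} + {#103, #104, #105}: 36 + 64 = 100
  {#103} + {#101, #102, #104, #105}: 64 + 60 = 124
  {#101, #103} + {#102, #104, #105}: 66 + 58 = 124
  {#102, #103} + {#101, #104, #105}: 64 + 60 = 124
  … (15 splits in total)
Best: vehicle 1 Base → #101 → Base = 12; vehicle 2 Base → #102 → #103 → #105 → #104 → Base = 64; combined 76.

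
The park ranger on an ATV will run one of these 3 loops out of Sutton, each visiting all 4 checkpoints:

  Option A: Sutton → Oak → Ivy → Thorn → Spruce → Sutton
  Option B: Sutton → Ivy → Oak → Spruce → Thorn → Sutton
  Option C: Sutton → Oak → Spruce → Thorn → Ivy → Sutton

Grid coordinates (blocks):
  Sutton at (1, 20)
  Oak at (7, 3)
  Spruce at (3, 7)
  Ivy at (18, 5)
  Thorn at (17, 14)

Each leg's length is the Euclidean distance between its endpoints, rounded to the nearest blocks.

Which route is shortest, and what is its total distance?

Shortest is Option A, total 67 blocks.

Option A: 18 + 11 + 9 + 16 + 13 = 67
Option B: 23 + 11 + 6 + 16 + 17 = 73
Option C: 18 + 6 + 16 + 9 + 23 = 72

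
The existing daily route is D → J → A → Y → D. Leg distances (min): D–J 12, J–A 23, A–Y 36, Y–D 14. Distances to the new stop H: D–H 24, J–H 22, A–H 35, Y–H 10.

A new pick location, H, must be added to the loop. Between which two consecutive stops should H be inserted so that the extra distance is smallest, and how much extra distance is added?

+9 min — insert H between A and Y.

Insertion cost between consecutive stops i–j is d(i,H) + d(H,j) − d(i,j):
  between D and J: 24 + 22 − 12 = 34
  between J and A: 22 + 35 − 23 = 34
  between A and Y: 35 + 10 − 36 = 9
  between Y and D: 10 + 24 − 14 = 20
Cheapest insertion is between A and Y, adding 9.
New total = 85 + 9 = 94.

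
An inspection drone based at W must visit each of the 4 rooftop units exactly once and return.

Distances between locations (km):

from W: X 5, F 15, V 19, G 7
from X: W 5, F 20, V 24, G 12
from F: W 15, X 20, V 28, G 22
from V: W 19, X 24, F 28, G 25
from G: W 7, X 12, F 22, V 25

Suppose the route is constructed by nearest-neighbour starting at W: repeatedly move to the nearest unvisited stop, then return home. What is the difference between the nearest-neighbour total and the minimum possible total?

From W: X=5, G=7, F=15, V=19 → choose X (5).
From X: G=12, F=20, V=24 → choose G (12).
From G: F=22, V=25 → choose F (22).
From F: V=28 → choose V (28).
NN route W → X → G → F → V → W costs 86.
Optimal: W → X → F → V → G → W costs 85 (by enumerating all 12 distinct tours).
Excess = 86 − 85 = 1.

The nearest-neighbour route is 1 km longer than optimal.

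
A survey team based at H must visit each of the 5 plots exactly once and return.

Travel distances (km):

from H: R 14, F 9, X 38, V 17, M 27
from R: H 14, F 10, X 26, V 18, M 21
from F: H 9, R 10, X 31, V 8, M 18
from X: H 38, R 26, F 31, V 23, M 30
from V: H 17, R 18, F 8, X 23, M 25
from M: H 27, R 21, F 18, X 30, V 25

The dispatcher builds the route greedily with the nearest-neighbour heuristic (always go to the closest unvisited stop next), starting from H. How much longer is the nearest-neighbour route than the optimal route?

19 km longer than the optimal tour.

From H: F=9, R=14, V=17, M=27, X=38 → choose F (9).
From F: V=8, R=10, M=18, X=31 → choose V (8).
From V: R=18, X=23, M=25 → choose R (18).
From R: M=21, X=26 → choose M (21).
From M: X=30 → choose X (30).
NN route H → F → V → R → M → X → H costs 124.
Optimal: H → R → M → X → V → F → H costs 105 (by enumerating all 60 distinct tours).
Excess = 124 − 105 = 19.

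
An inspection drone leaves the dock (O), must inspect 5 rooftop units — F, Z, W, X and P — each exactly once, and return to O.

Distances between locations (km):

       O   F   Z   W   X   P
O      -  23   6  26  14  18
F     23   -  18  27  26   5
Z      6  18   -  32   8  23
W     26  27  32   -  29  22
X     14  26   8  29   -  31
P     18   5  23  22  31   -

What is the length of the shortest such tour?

With 5 stops there are 5!/2 = 60 distinct round trips (a route and its reverse cost the same).
O-F-Z-W-X-P-O: 23+18+32+29+31+18 = 151
O-F-Z-W-P-X-O: 23+18+32+22+31+14 = 140
O-F-Z-X-W-P-O: 23+18+8+29+22+18 = 118
O-F-Z-X-P-W-O: 23+18+8+31+22+26 = 128
O-F-Z-P-W-X-O: 23+18+23+22+29+14 = 129
O-F-Z-P-X-W-O: 23+18+23+31+29+26 = 150
O-F-W-Z-X-P-O: 23+27+32+8+31+18 = 139
O-F-W-Z-P-X-O: 23+27+32+23+31+14 = 150
O-F-W-X-Z-P-O: 23+27+29+8+23+18 = 128
O-F-W-X-P-Z-O: 23+27+29+31+23+6 = 139
O-F-W-P-Z-X-O: 23+27+22+23+8+14 = 117
O-F-W-P-X-Z-O: 23+27+22+31+8+6 = 117
O-F-X-Z-W-P-O: 23+26+8+32+22+18 = 129
O-F-X-Z-P-W-O: 23+26+8+23+22+26 = 128
… (46 more)
O-F-P-W-X-Z-O: 23+5+22+29+8+6 = 93  ← best
The minimum is 93.
One optimal route: O → F → P → W → X → Z → O (or its reverse).

93 km — the shortest possible round trip.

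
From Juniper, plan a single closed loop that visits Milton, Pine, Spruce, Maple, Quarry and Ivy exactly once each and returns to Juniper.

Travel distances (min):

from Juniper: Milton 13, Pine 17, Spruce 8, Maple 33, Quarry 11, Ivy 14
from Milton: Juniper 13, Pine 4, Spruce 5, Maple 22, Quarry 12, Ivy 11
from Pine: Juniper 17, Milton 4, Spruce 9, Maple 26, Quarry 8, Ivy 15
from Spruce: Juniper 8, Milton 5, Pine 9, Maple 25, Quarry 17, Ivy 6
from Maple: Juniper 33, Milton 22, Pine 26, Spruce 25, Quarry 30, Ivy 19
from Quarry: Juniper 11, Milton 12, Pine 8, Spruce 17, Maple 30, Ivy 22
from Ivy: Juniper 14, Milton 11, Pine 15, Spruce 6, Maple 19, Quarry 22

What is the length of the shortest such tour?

78 min — the shortest possible round trip.

Juniper → Milton → Pine → Spruce → Maple → Quarry → Ivy → Juniper: 13+4+9+25+30+22+14 = 117
Juniper → Milton → Pine → Spruce → Maple → Ivy → Quarry → Juniper: 13+4+9+25+19+22+11 = 103
Juniper → Milton → Pine → Spruce → Quarry → Maple → Ivy → Juniper: 13+4+9+17+30+19+14 = 106
Juniper → Milton → Pine → Spruce → Quarry → Ivy → Maple → Juniper: 13+4+9+17+22+19+33 = 117
Juniper → Milton → Pine → Spruce → Ivy → Maple → Quarry → Juniper: 13+4+9+6+19+30+11 = 92
Juniper → Milton → Pine → Spruce → Ivy → Quarry → Maple → Juniper: 13+4+9+6+22+30+33 = 117
Juniper → Milton → Pine → Maple → Spruce → Quarry → Ivy → Juniper: 13+4+26+25+17+22+14 = 121
Juniper → Milton → Pine → Maple → Spruce → Ivy → Quarry → Juniper: 13+4+26+25+6+22+11 = 107
… (352 more)
Juniper → Spruce → Ivy → Maple → Milton → Pine → Quarry → Juniper: 8+6+19+22+4+8+11 = 78  ← best
The minimum is 78.
One optimal route: Juniper → Spruce → Ivy → Maple → Milton → Pine → Quarry → Juniper (or its reverse).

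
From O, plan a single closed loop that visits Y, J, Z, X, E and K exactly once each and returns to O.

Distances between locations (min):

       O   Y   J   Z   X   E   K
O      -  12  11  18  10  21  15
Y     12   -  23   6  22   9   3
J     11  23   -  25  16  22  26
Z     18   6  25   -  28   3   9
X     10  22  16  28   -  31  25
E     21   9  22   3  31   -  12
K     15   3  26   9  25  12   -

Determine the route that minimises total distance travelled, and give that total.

O → Y → J → Z → X → E → K → O: 12+23+25+28+31+12+15 = 146
O → Y → J → Z → X → K → E → O: 12+23+25+28+25+12+21 = 146
O → Y → J → Z → E → X → K → O: 12+23+25+3+31+25+15 = 134
O → Y → J → Z → E → K → X → O: 12+23+25+3+12+25+10 = 110
O → Y → J → Z → K → X → E → O: 12+23+25+9+25+31+21 = 146
O → Y → J → Z → K → E → X → O: 12+23+25+9+12+31+10 = 122
O → Y → J → X → Z → E → K → O: 12+23+16+28+3+12+15 = 109
O → Y → J → X → Z → K → E → O: 12+23+16+28+9+12+21 = 121
… (352 more)
O → Y → K → Z → E → J → X → O: 12+3+9+3+22+16+10 = 75  ← best
The minimum is 75.
One optimal route: O → Y → K → Z → E → J → X → O (or its reverse).

Minimum total distance: 75 min.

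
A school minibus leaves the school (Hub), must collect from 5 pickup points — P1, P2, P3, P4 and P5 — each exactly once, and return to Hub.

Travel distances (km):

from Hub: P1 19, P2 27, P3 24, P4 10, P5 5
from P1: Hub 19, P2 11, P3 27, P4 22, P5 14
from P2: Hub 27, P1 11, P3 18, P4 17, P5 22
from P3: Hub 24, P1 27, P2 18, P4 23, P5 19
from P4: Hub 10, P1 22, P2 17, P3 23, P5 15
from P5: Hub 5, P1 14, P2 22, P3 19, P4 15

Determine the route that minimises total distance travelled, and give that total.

With 5 stops there are 5!/2 = 60 distinct round trips (a route and its reverse cost the same).
Hub → P1 → P2 → P3 → P4 → P5 → Hub: 19+11+18+23+15+5 = 91
Hub → P1 → P2 → P3 → P5 → P4 → Hub: 19+11+18+19+15+10 = 92
Hub → P1 → P2 → P4 → P3 → P5 → Hub: 19+11+17+23+19+5 = 94
Hub → P1 → P2 → P4 → P5 → P3 → Hub: 19+11+17+15+19+24 = 105
Hub → P1 → P2 → P5 → P3 → P4 → Hub: 19+11+22+19+23+10 = 104
Hub → P1 → P2 → P5 → P4 → P3 → Hub: 19+11+22+15+23+24 = 114
Hub → P1 → P3 → P2 → P4 → P5 → Hub: 19+27+18+17+15+5 = 101
Hub → P1 → P3 → P2 → P5 → P4 → Hub: 19+27+18+22+15+10 = 111
Hub → P1 → P3 → P4 → P2 → P5 → Hub: 19+27+23+17+22+5 = 113
Hub → P1 → P3 → P4 → P5 → P2 → Hub: 19+27+23+15+22+27 = 133
Hub → P1 → P3 → P5 → P2 → P4 → Hub: 19+27+19+22+17+10 = 114
Hub → P1 → P3 → P5 → P4 → P2 → Hub: 19+27+19+15+17+27 = 124
Hub → P1 → P4 → P2 → P3 → P5 → Hub: 19+22+17+18+19+5 = 100
Hub → P1 → P4 → P2 → P5 → P3 → Hub: 19+22+17+22+19+24 = 123
… (46 more)
Hub → P4 → P3 → P2 → P1 → P5 → Hub: 10+23+18+11+14+5 = 81  ← best
The minimum is 81.
One optimal route: Hub → P4 → P3 → P2 → P1 → P5 → Hub (or its reverse).

Minimum total distance: 81 km.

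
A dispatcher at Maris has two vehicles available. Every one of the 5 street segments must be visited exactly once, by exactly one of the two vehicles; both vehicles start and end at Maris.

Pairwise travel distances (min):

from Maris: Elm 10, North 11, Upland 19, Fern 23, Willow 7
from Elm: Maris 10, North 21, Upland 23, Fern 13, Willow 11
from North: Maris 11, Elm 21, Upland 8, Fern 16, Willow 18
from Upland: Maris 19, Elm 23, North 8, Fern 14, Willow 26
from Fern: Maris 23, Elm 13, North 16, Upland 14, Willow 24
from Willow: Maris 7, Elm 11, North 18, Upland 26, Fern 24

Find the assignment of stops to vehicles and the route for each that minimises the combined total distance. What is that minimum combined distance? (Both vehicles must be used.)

Try each way of splitting the stops between the two vehicles (each non-empty) and, for each split, find the best tour for each vehicle:
  {Elm} + {North, Upland, Fern, Willow}: 20 + 64 = 84
  {North} + {Elm, Upland, Fern, Willow}: 22 + 64 = 86
  {Elm, North} + {Upland, Fern, Willow}: 42 + 64 = 106
  {Upland} + {Elm, North, Fern, Willow}: 38 + 58 = 96
  {Elm, Upland} + {North, Fern, Willow}: 52 + 58 = 110
  {North, Upland} + {Elm, Fern, Willow}: 38 + 54 = 92
  … (15 splits in total)
  {Elm, North, Upland, Fern} + {Willow}: 56 + 14 = 70  ← best
Best: vehicle 1 Maris → Elm → Fern → Upland → North → Maris = 56; vehicle 2 Maris → Willow → Maris = 14; combined 70.

70 min — the smallest possible combined total.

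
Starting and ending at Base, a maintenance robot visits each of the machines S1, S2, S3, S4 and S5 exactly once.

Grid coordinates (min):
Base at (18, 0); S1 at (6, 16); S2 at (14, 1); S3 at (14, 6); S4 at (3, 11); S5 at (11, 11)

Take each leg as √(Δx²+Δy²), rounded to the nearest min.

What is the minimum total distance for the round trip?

45 min — the shortest possible round trip.

Base-S1-S2-S3-S4-S5-Base: 20+17+5+12+8+13 = 75
Base-S1-S2-S3-S5-S4-Base: 20+17+5+6+8+19 = 75
Base-S1-S2-S4-S3-S5-Base: 20+17+15+12+6+13 = 83
Base-S1-S2-S4-S5-S3-Base: 20+17+15+8+6+7 = 73
Base-S1-S2-S5-S3-S4-Base: 20+17+10+6+12+19 = 84
Base-S1-S2-S5-S4-S3-Base: 20+17+10+8+12+7 = 74
Base-S1-S3-S2-S4-S5-Base: 20+13+5+15+8+13 = 74
Base-S1-S3-S2-S5-S4-Base: 20+13+5+10+8+19 = 75
Base-S1-S3-S4-S2-S5-Base: 20+13+12+15+10+13 = 83
Base-S1-S3-S4-S5-S2-Base: 20+13+12+8+10+4 = 67
Base-S1-S3-S5-S2-S4-Base: 20+13+6+10+15+19 = 83
Base-S1-S3-S5-S4-S2-Base: 20+13+6+8+15+4 = 66
Base-S1-S4-S2-S3-S5-Base: 20+6+15+5+6+13 = 65
Base-S1-S4-S2-S5-S3-Base: 20+6+15+10+6+7 = 64
… (46 more)
Base-S2-S4-S1-S5-S3-Base: 4+15+6+7+6+7 = 45  ← best
The minimum is 45.
One optimal route: Base → S2 → S4 → S1 → S5 → S3 → Base (or its reverse).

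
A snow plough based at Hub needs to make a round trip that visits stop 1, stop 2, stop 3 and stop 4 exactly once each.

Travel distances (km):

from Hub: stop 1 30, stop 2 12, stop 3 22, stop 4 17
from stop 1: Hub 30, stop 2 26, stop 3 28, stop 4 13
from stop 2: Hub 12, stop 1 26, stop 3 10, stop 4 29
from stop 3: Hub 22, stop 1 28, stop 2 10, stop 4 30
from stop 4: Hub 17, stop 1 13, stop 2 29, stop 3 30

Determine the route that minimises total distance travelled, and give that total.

Minimum total distance: 80 km.

With 4 stops there are 4!/2 = 12 distinct round trips (a route and its reverse cost the same).
Hub-stop 1-stop 2-stop 3-stop 4-Hub: 30+26+10+30+17 = 113
Hub-stop 1-stop 2-stop 4-stop 3-Hub: 30+26+29+30+22 = 137
Hub-stop 1-stop 3-stop 2-stop 4-Hub: 30+28+10+29+17 = 114
Hub-stop 1-stop 3-stop 4-stop 2-Hub: 30+28+30+29+12 = 129
Hub-stop 1-stop 4-stop 2-stop 3-Hub: 30+13+29+10+22 = 104
Hub-stop 1-stop 4-stop 3-stop 2-Hub: 30+13+30+10+12 = 95
Hub-stop 2-stop 1-stop 3-stop 4-Hub: 12+26+28+30+17 = 113
Hub-stop 2-stop 1-stop 4-stop 3-Hub: 12+26+13+30+22 = 103
Hub-stop 2-stop 3-stop 1-stop 4-Hub: 12+10+28+13+17 = 80
Hub-stop 2-stop 4-stop 1-stop 3-Hub: 12+29+13+28+22 = 104
Hub-stop 3-stop 1-stop 2-stop 4-Hub: 22+28+26+29+17 = 122
Hub-stop 3-stop 2-stop 1-stop 4-Hub: 22+10+26+13+17 = 88
The minimum is 80.
One optimal route: Hub → stop 2 → stop 3 → stop 1 → stop 4 → Hub (or its reverse).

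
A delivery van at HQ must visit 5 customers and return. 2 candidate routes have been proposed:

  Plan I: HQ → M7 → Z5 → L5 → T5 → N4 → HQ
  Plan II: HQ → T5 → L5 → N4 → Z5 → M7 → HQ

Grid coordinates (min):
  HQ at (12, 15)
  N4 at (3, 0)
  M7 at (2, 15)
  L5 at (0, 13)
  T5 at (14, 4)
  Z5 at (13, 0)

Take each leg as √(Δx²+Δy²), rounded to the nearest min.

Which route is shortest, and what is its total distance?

Shortest is Plan II, total 80 min.

Plan I: 10 + 19 + 18 + 17 + 12 + 17 = 93
Plan II: 11 + 17 + 13 + 10 + 19 + 10 = 80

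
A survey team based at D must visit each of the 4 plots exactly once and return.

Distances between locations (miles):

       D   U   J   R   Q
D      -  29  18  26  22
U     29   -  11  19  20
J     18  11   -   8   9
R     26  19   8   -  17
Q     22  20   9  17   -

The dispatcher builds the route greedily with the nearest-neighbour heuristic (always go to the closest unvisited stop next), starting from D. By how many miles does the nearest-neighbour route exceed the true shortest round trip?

The nearest-neighbour route is 5 miles longer than optimal.

From D: J=18, Q=22, R=26, U=29 → choose J (18).
From J: R=8, Q=9, U=11 → choose R (8).
From R: Q=17, U=19 → choose Q (17).
From Q: U=20 → choose U (20).
NN route D → J → R → Q → U → D costs 92.
Optimal: D → U → J → R → Q → D costs 87 (by enumerating all 12 distinct tours).
Excess = 92 − 87 = 5.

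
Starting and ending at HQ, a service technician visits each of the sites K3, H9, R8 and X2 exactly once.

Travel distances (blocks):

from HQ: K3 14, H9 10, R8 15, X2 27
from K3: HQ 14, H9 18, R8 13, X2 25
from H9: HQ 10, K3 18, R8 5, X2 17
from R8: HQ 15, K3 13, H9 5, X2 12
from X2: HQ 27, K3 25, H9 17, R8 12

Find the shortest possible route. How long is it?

With 4 stops there are 4!/2 = 12 distinct round trips (a route and its reverse cost the same).
HQ-K3-H9-R8-X2-HQ: 14+18+5+12+27 = 76
HQ-K3-H9-X2-R8-HQ: 14+18+17+12+15 = 76
HQ-K3-R8-H9-X2-HQ: 14+13+5+17+27 = 76
HQ-K3-R8-X2-H9-HQ: 14+13+12+17+10 = 66
HQ-K3-X2-H9-R8-HQ: 14+25+17+5+15 = 76
HQ-K3-X2-R8-H9-HQ: 14+25+12+5+10 = 66
HQ-H9-K3-R8-X2-HQ: 10+18+13+12+27 = 80
HQ-H9-K3-X2-R8-HQ: 10+18+25+12+15 = 80
HQ-H9-R8-K3-X2-HQ: 10+5+13+25+27 = 80
HQ-H9-X2-K3-R8-HQ: 10+17+25+13+15 = 80
HQ-R8-K3-H9-X2-HQ: 15+13+18+17+27 = 90
HQ-R8-H9-K3-X2-HQ: 15+5+18+25+27 = 90
The minimum is 66.
One optimal route: HQ → K3 → R8 → X2 → H9 → HQ (or its reverse).

Shortest round trip = 66 blocks.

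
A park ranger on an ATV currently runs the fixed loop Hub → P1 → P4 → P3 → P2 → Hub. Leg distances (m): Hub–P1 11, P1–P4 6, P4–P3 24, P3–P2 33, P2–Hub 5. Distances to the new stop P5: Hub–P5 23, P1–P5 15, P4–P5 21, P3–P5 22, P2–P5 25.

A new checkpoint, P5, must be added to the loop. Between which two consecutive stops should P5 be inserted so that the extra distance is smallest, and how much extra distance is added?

+14 m — insert P5 between P3 and P2.

Insertion cost between consecutive stops i–j is d(i,P5) + d(P5,j) − d(i,j):
  between Hub and P1: 23 + 15 − 11 = 27
  between P1 and P4: 15 + 21 − 6 = 30
  between P4 and P3: 21 + 22 − 24 = 19
  between P3 and P2: 22 + 25 − 33 = 14
  between P2 and Hub: 25 + 23 − 5 = 43
Cheapest insertion is between P3 and P2, adding 14.
New total = 79 + 14 = 93.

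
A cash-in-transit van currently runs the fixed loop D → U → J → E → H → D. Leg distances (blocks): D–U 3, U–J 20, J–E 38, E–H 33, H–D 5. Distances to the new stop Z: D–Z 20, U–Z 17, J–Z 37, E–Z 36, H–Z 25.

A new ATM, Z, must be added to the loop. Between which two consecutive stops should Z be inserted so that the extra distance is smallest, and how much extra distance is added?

+28 blocks — insert Z between E and H.

Insertion cost between consecutive stops i–j is d(i,Z) + d(Z,j) − d(i,j):
  between D and U: 20 + 17 − 3 = 34
  between U and J: 17 + 37 − 20 = 34
  between J and E: 37 + 36 − 38 = 35
  between E and H: 36 + 25 − 33 = 28
  between H and D: 25 + 20 − 5 = 40
Cheapest insertion is between E and H, adding 28.
New total = 99 + 28 = 127.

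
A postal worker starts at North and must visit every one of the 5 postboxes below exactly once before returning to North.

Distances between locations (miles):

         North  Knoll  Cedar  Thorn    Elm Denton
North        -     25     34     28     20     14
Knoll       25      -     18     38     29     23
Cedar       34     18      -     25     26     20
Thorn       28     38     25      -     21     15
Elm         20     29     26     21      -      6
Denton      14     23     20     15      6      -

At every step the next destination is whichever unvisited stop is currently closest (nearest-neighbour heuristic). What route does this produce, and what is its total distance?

At North the remaining stops are Denton 14, Elm 20, Knoll 25, Thorn 28, Cedar 34; go to Denton.
At Denton the remaining stops are Elm 6, Thorn 15, Cedar 20, Knoll 23; go to Elm.
At Elm the remaining stops are Thorn 21, Cedar 26, Knoll 29; go to Thorn.
At Thorn the remaining stops are Cedar 25, Knoll 38; go to Cedar.
At Cedar the remaining stops are Knoll 18; go to Knoll.
Return Knoll→North: 25.
Total = 14 + 6 + 21 + 25 + 18 + 25 = 109.

109 miles along North → Denton → Elm → Thorn → Cedar → Knoll → North.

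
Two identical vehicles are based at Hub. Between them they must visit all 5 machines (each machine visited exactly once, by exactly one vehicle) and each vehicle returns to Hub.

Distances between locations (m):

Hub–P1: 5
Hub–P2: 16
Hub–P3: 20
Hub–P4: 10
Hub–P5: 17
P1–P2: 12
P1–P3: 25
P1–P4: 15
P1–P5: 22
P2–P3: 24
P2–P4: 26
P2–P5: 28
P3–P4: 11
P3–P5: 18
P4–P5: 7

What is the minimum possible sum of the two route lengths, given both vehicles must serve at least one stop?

There are 2^4 − 1 = 15 ways to divide the 5 stops into two non-empty groups. For each, the best each vehicle can do is its own shortest tour through its group:
  {P1} + {P2, P3, P4, P5}: 10 + 75 = 85
  {P2} + {P1, P3, P4, P5}: 32 + 65 = 97
  {P1, P2} + {P3, P4, P5}: 33 + 55 = 88
  {P3} + {P1, P2, P4, P5}: 40 + 62 = 102
  {P1, P3} + {P2, P4, P5}: 50 + 61 = 111
  {P2, P3} + {P1, P4, P5}: 60 + 44 = 104
  … (15 splits in total)
Best: vehicle 1 Hub → P1 → Hub = 10; vehicle 2 Hub → P2 → P3 → P4 → P5 → Hub = 75; combined 85.

85 m — the smallest possible combined total.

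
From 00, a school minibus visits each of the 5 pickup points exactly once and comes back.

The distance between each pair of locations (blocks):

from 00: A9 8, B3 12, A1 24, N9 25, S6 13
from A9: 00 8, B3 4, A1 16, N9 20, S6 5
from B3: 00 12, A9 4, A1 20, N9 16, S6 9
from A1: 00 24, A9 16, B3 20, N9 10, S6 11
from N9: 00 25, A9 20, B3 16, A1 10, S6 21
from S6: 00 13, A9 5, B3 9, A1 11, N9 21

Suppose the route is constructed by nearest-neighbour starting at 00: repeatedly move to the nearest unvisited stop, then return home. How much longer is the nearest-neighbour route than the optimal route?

Excess over optimum: 5 blocks.

00: A9=8, B3=12, S6=13, A1=24, N9=25 ⇒ A9
A9: B3=4, S6=5, A1=16, N9=20 ⇒ B3
B3: S6=9, N9=16, A1=20 ⇒ S6
S6: A1=11, N9=21 ⇒ A1
A1: N9=10 ⇒ N9
NN route 00 → A9 → B3 → S6 → A1 → N9 → 00 costs 67.
Optimal: 00 → A9 → B3 → N9 → A1 → S6 → 00 costs 62 (by enumerating all 60 distinct tours).
Excess = 67 − 62 = 5.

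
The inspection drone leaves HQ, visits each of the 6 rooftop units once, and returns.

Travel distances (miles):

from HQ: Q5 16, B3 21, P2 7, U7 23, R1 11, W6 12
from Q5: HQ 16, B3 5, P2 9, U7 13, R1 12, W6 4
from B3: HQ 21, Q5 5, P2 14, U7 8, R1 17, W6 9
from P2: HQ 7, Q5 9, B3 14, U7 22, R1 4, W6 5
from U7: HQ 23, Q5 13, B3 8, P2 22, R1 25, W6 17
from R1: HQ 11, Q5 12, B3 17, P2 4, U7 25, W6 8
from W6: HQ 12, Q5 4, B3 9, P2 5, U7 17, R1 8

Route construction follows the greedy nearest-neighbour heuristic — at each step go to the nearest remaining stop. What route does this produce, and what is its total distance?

HQ → [P2:7 / R1:11 / W6:12 / Q5:16 / B3:21 / U7:23] → P2 (7)
P2 → [R1:4 / W6:5 / Q5:9 / B3:14 / U7:22] → R1 (4)
R1 → [W6:8 / Q5:12 / B3:17 / U7:25] → W6 (8)
W6 → [Q5:4 / B3:9 / U7:17] → Q5 (4)
Q5 → [B3:5 / U7:13] → B3 (5)
B3 → [U7:8] → U7 (8)
Return U7→HQ: 23.
Total = 7 + 4 + 8 + 4 + 5 + 8 + 23 = 59.

Nearest-neighbour total = 59 miles; route HQ → P2 → R1 → W6 → Q5 → B3 → U7 → HQ.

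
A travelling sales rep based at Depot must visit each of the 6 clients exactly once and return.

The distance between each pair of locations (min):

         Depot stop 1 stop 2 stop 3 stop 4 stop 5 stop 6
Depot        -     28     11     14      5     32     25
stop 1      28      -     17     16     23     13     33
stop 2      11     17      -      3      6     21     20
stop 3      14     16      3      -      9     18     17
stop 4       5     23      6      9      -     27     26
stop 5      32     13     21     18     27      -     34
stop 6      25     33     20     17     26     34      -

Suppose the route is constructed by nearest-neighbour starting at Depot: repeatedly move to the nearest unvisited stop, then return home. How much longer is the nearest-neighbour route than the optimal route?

From Depot: stop 4=5, stop 2=11, stop 3=14, stop 6=25, stop 1=28, stop 5=32 → choose stop 4 (5).
From stop 4: stop 2=6, stop 3=9, stop 1=23, stop 6=26, stop 5=27 → choose stop 2 (6).
From stop 2: stop 3=3, stop 1=17, stop 6=20, stop 5=21 → choose stop 3 (3).
From stop 3: stop 1=16, stop 6=17, stop 5=18 → choose stop 1 (16).
From stop 1: stop 5=13, stop 6=33 → choose stop 5 (13).
From stop 5: stop 6=34 → choose stop 6 (34).
NN route Depot → stop 4 → stop 2 → stop 3 → stop 1 → stop 5 → stop 6 → Depot costs 102.
Optimal: Depot → stop 4 → stop 2 → stop 1 → stop 5 → stop 3 → stop 6 → Depot costs 101 (by enumerating all 360 distinct tours).
Excess = 102 − 101 = 1.

Excess over optimum: 1 min.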